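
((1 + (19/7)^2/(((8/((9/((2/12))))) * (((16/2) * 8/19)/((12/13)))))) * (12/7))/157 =1789041/11201008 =0.16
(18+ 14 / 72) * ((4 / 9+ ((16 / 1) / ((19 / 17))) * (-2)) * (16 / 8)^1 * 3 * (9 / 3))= -1578550 / 171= -9231.29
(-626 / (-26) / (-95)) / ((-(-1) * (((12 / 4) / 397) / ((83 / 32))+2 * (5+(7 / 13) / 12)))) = -0.03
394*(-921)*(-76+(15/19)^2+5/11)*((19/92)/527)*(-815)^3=-5767588616937.25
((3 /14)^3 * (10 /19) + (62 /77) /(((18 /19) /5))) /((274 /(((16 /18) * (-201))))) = -735696515 /265170213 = -2.77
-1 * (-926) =926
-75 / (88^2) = -75 / 7744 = -0.01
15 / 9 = 5 / 3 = 1.67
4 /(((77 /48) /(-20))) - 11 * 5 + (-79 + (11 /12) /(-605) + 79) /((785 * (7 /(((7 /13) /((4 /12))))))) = -1648107507 /15715700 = -104.87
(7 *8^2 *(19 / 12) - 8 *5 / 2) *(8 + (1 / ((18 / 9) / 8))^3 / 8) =33088 / 3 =11029.33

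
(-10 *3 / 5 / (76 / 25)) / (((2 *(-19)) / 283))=21225 / 1444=14.70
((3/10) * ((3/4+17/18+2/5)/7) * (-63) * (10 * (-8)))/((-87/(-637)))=16562/5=3312.40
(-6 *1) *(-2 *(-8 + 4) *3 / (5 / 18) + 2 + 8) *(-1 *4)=2313.60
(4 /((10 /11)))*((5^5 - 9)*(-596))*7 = -285998944 /5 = -57199788.80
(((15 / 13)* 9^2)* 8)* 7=68040 / 13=5233.85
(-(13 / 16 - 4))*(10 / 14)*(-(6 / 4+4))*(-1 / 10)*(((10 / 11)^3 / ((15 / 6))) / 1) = 1275 / 3388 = 0.38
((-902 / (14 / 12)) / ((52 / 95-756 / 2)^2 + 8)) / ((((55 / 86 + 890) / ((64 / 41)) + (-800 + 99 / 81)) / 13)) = 238284259200 / 770867436838289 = 0.00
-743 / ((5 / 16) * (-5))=475.52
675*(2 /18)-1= 74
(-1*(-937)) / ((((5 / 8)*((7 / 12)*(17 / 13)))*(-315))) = -389792 / 62475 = -6.24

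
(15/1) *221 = 3315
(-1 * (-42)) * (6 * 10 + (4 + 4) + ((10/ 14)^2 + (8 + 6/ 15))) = 113058/ 35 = 3230.23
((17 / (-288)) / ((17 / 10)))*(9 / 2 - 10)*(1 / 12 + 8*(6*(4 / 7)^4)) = 8242135 / 8297856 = 0.99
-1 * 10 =-10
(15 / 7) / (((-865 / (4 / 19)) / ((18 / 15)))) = -72 / 115045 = -0.00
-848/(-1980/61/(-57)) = -245708/165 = -1489.14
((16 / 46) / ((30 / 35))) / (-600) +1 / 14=2563 / 36225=0.07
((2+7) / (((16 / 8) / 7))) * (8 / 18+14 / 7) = 77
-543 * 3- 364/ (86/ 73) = -83333/ 43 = -1937.98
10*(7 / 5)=14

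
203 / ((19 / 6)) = 1218 / 19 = 64.11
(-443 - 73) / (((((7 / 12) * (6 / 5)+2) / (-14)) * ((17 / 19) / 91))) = 41634320 / 153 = 272119.74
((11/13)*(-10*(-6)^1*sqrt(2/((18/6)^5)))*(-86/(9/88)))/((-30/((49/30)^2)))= 99939224*sqrt(6)/710775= 344.41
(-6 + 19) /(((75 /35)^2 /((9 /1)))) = 637 /25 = 25.48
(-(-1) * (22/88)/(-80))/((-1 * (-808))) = -1/258560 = -0.00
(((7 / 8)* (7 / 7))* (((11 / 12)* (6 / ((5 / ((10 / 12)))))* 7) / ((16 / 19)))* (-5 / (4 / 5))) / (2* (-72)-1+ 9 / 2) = 256025 / 863232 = 0.30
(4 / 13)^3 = 64 / 2197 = 0.03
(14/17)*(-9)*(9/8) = -567/68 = -8.34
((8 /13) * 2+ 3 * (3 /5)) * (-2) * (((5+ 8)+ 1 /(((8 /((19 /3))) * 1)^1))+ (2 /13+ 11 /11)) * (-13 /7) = 918611 /5460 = 168.24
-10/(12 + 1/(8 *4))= -64/77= -0.83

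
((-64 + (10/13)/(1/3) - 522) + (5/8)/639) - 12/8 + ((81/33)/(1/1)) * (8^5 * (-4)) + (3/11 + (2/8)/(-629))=-148199726347663/459809064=-322307.10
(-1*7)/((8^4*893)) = -7/3657728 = -0.00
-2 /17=-0.12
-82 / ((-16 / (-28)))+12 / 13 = -3707 / 26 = -142.58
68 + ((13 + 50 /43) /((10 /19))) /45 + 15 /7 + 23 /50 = 1607359 /22575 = 71.20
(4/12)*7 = 7/3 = 2.33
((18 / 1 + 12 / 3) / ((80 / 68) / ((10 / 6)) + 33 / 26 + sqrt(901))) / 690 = -1414842 / 20154996025 + 2149004 * sqrt(901) / 60464988075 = 0.00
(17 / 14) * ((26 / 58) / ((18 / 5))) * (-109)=-120445 / 7308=-16.48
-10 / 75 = -2 / 15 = -0.13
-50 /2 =-25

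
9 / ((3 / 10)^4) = 10000 / 9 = 1111.11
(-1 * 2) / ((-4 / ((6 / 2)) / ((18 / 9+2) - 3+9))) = 15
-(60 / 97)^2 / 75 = -48 / 9409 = -0.01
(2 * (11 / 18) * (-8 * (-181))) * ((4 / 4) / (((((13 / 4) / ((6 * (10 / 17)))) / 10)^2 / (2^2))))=40775680000 / 48841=834865.79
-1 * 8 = -8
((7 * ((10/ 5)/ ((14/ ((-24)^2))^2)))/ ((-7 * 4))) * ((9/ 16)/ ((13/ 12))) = -279936/ 637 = -439.46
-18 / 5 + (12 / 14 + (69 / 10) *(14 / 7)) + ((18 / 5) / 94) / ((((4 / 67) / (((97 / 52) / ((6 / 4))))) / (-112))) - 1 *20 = -98.29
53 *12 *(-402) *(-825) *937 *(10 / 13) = 1976408478000 / 13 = 152031421384.62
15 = 15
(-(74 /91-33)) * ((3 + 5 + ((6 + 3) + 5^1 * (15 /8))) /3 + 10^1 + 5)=1672459 /2184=765.78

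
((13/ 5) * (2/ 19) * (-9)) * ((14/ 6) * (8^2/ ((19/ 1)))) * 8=-279552/ 1805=-154.88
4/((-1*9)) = -4/9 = -0.44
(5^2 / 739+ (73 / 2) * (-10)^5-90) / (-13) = 2697416485 / 9607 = 280776.15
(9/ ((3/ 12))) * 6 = 216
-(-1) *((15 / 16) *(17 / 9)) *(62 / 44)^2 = 81685 / 23232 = 3.52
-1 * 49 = -49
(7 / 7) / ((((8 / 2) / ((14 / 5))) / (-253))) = -1771 / 10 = -177.10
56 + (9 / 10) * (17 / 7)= 4073 / 70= 58.19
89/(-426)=-89/426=-0.21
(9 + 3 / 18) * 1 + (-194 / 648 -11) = -691 / 324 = -2.13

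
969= 969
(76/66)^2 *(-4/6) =-2888/3267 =-0.88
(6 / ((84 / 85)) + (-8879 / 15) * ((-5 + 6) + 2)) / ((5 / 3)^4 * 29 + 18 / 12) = -10034361 / 1277255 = -7.86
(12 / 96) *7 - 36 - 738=-6185 / 8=-773.12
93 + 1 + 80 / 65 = 1238 / 13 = 95.23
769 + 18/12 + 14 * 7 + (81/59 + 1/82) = 2104252/2419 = 869.89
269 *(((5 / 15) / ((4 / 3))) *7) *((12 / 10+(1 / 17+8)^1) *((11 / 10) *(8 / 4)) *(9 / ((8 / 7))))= 1026971253 / 13600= 75512.59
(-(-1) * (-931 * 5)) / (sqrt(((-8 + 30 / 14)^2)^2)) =-228095 / 1681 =-135.69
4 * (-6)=-24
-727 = -727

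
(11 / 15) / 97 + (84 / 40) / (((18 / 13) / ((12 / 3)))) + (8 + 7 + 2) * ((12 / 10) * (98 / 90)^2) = 9907048 / 327375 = 30.26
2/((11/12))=24/11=2.18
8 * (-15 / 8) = -15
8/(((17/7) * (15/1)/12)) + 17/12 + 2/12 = 4303/1020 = 4.22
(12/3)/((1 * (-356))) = -1/89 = -0.01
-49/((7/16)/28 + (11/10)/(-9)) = 141120/307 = 459.67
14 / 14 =1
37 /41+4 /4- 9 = -7.10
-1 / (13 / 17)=-17 / 13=-1.31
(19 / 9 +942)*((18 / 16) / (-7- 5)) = -8497 / 96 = -88.51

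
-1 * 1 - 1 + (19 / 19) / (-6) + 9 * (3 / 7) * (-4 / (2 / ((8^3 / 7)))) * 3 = -498301 / 294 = -1694.90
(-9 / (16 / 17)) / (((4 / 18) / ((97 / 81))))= -1649 / 32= -51.53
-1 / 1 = -1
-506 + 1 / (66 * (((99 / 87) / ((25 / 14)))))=-15428227 / 30492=-505.98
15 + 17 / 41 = 632 / 41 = 15.41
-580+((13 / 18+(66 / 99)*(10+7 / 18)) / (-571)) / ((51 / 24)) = -152013272 / 262089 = -580.01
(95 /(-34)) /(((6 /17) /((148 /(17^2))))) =-3515 /867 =-4.05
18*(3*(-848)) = -45792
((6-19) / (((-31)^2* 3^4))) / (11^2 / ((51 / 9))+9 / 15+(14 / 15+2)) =-1105 / 164659662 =-0.00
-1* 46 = -46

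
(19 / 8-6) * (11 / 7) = -319 / 56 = -5.70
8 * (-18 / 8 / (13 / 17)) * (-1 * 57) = 17442 / 13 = 1341.69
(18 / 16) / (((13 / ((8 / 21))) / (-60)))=-180 / 91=-1.98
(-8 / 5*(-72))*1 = 576 / 5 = 115.20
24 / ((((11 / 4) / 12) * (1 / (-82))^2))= 7746048 / 11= 704186.18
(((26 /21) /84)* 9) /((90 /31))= 403 /8820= 0.05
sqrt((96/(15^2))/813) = 4*sqrt(542)/4065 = 0.02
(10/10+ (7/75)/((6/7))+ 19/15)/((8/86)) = 45967/1800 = 25.54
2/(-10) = -1/5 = -0.20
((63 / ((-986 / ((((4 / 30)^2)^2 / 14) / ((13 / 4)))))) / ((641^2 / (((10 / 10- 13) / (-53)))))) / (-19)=64 / 4972068156193125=0.00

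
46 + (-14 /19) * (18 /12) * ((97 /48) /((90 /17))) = 1247017 /27360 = 45.58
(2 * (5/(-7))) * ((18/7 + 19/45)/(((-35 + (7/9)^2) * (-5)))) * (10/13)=-16974/887341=-0.02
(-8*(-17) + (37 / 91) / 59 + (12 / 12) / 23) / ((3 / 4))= 67201808 / 370461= 181.40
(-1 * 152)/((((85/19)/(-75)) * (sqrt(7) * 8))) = 5415 * sqrt(7)/119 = 120.39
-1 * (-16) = 16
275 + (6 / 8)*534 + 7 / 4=2709 / 4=677.25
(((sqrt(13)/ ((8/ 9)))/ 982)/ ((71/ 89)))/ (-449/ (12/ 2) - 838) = -2403 * sqrt(13)/ 1527469576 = -0.00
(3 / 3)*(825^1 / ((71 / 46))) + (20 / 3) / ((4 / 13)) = 118465 / 213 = 556.17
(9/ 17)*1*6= 54/ 17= 3.18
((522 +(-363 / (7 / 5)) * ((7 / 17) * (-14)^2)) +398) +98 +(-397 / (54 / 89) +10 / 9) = -20561.09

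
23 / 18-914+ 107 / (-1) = -18355 / 18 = -1019.72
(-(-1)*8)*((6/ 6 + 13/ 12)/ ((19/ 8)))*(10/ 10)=400/ 57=7.02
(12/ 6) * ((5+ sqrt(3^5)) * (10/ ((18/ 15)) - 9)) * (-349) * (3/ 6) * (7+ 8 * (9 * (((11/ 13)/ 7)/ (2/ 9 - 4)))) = 25354850/ 4641+ 15212910 * sqrt(3)/ 1547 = 22495.90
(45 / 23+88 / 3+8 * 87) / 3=50183 / 207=242.43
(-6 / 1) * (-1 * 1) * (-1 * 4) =-24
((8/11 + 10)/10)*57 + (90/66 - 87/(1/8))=-34842/55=-633.49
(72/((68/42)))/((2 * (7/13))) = 702/17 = 41.29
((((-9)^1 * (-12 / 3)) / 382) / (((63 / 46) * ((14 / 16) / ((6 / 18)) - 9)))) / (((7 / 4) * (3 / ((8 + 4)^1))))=-11776 / 477309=-0.02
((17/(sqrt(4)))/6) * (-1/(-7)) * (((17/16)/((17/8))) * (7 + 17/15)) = 1037/1260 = 0.82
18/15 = 6/5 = 1.20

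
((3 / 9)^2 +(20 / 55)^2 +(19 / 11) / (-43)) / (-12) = -4757 / 280962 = -0.02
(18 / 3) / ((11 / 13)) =78 / 11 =7.09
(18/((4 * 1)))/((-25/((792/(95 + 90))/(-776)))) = 891/897250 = 0.00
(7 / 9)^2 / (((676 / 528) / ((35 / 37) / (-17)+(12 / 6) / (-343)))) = -194524 / 6696963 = -0.03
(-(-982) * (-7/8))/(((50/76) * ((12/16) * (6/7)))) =-457121/225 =-2031.65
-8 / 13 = -0.62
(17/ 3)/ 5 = 17/ 15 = 1.13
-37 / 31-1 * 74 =-2331 / 31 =-75.19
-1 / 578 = -0.00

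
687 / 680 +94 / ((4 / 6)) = 96567 / 680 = 142.01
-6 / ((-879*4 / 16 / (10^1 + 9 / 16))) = 169 / 586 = 0.29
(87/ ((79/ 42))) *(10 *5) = 182700/ 79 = 2312.66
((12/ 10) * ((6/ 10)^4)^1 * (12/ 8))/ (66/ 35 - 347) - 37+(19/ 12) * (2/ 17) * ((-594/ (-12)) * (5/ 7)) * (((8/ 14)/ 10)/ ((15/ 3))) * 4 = -230790154424/ 6288629375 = -36.70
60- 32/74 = 2204/37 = 59.57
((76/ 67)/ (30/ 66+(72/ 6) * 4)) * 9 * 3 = 22572/ 35711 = 0.63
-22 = -22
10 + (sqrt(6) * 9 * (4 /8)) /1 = 10 + 9 * sqrt(6) /2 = 21.02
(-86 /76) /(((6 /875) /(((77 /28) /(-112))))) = 4.05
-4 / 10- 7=-37 / 5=-7.40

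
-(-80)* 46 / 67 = 3680 / 67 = 54.93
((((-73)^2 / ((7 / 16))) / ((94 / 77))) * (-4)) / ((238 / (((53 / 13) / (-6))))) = 24854456 / 218127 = 113.94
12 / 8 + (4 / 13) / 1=47 / 26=1.81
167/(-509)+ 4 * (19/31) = 33507/15779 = 2.12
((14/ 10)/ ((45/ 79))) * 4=2212/ 225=9.83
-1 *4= -4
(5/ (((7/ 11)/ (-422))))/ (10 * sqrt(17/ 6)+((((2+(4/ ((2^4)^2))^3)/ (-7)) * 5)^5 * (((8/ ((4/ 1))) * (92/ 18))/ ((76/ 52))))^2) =-65733997837765298267676908799902401091262237848406485131974609825109532014094986843342790644679234638923672093568731055128576000000000/ 34329694381672267413680740607991881661529752470374799724189139360100236266902710169116741346193623734448124418494450108661839881033531+63261687707108062222958018966016308663462730773716767683872933043878029064523751761559811337203086072540063251472979437674190340096 * sqrt(102)/ 34329694381672267413680740607991881661529752470374799724189139360100236266902710169116741346193623734448124418494450108661839881033531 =-1.90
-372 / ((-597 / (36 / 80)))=0.28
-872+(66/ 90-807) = -25174/ 15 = -1678.27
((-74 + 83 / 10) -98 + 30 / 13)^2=440202361 / 16900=26047.48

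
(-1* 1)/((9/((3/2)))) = -1/6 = -0.17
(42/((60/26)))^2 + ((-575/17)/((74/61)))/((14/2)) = 72045611/220150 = 327.26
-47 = -47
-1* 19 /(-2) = 19 /2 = 9.50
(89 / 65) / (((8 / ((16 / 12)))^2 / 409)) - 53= -87619 / 2340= -37.44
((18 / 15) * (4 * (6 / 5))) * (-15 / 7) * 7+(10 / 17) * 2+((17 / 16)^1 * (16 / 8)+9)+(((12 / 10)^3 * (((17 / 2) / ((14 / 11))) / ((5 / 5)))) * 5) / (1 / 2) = 983111 / 23800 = 41.31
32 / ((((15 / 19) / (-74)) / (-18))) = 269952 / 5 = 53990.40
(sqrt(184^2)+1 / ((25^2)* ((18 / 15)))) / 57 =138001 / 42750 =3.23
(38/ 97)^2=1444/ 9409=0.15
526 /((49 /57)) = 29982 /49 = 611.88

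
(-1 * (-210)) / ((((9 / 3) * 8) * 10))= 7 / 8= 0.88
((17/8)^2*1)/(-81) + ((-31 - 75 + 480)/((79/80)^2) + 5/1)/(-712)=-19458409/32353344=-0.60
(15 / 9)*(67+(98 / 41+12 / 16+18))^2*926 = 483712362875 / 40344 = 11989697.67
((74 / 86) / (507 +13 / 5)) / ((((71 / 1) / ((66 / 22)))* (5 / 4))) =111 / 1944761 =0.00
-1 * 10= -10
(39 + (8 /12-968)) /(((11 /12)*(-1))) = 1012.73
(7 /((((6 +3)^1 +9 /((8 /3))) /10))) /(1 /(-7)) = -3920 /99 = -39.60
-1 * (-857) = 857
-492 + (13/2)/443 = -435899/886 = -491.99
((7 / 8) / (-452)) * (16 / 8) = -7 / 1808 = -0.00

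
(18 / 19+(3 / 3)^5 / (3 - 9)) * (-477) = -14151 / 38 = -372.39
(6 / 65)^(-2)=4225 / 36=117.36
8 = 8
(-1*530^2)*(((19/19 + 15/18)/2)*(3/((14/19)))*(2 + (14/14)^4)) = -44031075/14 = -3145076.79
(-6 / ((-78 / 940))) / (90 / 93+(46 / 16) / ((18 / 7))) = 4196160 / 121043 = 34.67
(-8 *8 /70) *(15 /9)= -32 /21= -1.52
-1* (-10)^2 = -100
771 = 771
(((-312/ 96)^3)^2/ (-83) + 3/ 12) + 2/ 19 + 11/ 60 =-1323455477/ 96890880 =-13.66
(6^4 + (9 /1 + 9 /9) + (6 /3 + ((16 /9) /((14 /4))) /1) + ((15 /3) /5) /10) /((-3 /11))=-9068653 /1890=-4798.23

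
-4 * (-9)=36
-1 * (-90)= 90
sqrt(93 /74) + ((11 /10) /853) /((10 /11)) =121 /85300 + sqrt(6882) /74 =1.12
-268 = -268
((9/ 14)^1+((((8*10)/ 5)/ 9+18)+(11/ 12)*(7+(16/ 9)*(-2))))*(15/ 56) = 89125/ 14112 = 6.32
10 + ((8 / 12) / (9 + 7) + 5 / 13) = 10.43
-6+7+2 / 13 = 15 / 13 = 1.15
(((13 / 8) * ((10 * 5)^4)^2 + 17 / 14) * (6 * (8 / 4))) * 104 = 554531250000010608 / 7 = 79218750000001515.43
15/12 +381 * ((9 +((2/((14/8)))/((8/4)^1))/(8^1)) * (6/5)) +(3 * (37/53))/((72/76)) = 92399431/22260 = 4150.92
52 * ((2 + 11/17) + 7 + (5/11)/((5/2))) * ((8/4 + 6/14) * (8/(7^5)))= 764608/1294139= 0.59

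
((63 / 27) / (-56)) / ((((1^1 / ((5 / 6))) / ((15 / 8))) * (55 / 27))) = -45 / 1408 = -0.03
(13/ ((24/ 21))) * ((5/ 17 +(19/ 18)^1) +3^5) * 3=8338.43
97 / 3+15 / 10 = 203 / 6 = 33.83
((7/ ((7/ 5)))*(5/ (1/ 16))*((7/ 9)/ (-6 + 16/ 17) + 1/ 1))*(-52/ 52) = -131000/ 387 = -338.50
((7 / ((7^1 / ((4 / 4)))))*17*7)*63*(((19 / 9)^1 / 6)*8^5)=86436522.67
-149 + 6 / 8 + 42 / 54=-5309 / 36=-147.47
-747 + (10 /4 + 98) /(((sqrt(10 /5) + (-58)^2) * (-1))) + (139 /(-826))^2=-411969878409359 /551498018596 + 201 * sqrt(2) /22632988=-747.00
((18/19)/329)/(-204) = -3/212534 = -0.00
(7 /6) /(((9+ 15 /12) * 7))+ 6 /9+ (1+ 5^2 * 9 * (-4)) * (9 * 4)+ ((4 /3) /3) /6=-35826110 /1107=-32363.24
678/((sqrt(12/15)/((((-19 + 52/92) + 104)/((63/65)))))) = 4818320 * sqrt(5)/161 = 66919.82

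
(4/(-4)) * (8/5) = -8/5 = -1.60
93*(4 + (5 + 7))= 1488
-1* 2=-2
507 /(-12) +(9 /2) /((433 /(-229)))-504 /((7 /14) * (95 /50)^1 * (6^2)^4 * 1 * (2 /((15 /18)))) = -25696118551 /575758368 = -44.63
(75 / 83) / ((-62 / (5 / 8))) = -375 / 41168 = -0.01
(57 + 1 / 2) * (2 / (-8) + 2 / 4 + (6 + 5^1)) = 5175 / 8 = 646.88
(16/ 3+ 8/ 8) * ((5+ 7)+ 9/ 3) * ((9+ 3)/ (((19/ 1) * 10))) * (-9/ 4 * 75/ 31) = -2025/ 62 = -32.66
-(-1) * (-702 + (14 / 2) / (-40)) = -28087 / 40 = -702.18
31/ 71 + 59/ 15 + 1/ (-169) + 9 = 2405326/ 179985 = 13.36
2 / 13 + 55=717 / 13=55.15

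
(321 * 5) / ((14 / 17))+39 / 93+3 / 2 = 423334 / 217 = 1950.85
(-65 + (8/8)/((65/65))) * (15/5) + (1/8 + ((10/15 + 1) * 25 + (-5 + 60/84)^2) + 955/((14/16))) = 1128475/1176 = 959.59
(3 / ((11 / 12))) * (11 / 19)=36 / 19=1.89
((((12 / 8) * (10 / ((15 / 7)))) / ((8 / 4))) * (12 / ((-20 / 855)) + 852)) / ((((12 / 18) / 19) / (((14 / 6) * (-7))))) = -2209263 / 4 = -552315.75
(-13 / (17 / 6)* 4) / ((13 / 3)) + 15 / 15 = -55 / 17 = -3.24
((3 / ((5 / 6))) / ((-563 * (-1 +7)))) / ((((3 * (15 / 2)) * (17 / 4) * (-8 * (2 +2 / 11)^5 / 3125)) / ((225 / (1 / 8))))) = 503284375 / 3175428096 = 0.16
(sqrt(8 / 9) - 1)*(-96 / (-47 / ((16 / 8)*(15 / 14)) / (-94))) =2880 / 7 - 1920*sqrt(2) / 7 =23.53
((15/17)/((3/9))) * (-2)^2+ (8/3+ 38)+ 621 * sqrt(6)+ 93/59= 158969/3009+ 621 * sqrt(6)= 1573.96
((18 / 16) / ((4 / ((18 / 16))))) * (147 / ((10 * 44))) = 11907 / 112640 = 0.11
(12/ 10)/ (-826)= -3/ 2065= -0.00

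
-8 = -8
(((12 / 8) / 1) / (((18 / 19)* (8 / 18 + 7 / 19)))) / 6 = 361 / 1112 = 0.32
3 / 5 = 0.60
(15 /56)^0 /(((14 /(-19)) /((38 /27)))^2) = 130321 /35721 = 3.65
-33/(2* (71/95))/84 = -1045/3976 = -0.26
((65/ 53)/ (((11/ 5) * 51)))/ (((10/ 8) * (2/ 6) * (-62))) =-130/ 307241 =-0.00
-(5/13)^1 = -0.38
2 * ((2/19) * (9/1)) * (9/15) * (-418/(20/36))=-21384/25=-855.36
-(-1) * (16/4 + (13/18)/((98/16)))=1816/441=4.12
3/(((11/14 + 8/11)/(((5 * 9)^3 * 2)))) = 84199500/233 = 361371.24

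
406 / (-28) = -29 / 2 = -14.50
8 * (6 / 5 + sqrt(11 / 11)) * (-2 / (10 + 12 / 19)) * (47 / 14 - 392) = 1286.75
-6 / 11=-0.55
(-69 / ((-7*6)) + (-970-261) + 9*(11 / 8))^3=-1802405970.11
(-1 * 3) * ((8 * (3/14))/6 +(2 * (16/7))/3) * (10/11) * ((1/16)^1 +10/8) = -285/44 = -6.48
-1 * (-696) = 696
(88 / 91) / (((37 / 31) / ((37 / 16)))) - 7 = -933 / 182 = -5.13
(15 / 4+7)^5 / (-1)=-147008443 / 1024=-143562.93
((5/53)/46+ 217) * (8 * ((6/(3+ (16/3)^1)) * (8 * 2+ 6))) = 838016784/30475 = 27498.50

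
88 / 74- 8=-6.81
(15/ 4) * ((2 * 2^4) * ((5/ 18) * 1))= 100/ 3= 33.33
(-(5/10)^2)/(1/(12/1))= -3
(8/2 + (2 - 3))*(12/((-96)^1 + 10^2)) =9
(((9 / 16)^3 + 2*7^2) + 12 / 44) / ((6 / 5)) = 22178975 / 270336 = 82.04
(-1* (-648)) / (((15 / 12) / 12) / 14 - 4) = -435456 / 2683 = -162.30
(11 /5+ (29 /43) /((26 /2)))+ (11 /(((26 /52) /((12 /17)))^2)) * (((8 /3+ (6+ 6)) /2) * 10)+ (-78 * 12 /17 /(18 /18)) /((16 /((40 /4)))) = 1272691491 /807755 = 1575.59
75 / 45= 5 / 3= 1.67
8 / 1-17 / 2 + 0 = -1 / 2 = -0.50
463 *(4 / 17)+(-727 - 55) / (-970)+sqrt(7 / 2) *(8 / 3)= 4 *sqrt(14) / 3+904867 / 8245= 114.74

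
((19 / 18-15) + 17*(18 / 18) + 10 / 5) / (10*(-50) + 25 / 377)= -4901 / 484650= -0.01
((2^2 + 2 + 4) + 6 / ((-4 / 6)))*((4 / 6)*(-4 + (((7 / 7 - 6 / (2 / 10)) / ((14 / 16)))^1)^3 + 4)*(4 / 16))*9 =-18730752 / 343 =-54608.61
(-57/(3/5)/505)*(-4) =76/101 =0.75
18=18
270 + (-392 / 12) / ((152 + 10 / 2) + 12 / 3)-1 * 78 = 13234 / 69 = 191.80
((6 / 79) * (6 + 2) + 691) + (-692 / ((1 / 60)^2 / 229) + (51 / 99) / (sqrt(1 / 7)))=-45068244563 / 79 + 17 * sqrt(7) / 33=-570484107.03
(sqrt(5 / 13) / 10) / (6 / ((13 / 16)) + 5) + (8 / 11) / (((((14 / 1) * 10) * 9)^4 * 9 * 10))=1 / 311908627800000 + sqrt(65) / 1610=0.01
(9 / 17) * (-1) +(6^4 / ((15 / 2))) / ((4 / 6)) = 21987 / 85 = 258.67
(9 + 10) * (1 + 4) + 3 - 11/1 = 87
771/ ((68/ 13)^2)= 28.18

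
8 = 8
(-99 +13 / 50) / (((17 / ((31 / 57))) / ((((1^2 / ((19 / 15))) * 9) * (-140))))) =19283922 / 6137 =3142.24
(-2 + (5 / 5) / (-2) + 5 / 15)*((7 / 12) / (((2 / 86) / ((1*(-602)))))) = 1177813 / 36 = 32717.03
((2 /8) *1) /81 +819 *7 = 1857493 /324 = 5733.00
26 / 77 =0.34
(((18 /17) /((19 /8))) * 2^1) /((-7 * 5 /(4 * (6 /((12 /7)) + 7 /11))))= -7488 /17765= -0.42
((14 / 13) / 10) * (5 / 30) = 0.02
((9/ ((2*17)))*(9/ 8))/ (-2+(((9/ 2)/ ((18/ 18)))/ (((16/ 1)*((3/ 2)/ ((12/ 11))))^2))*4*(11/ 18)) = -297/ 1972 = -0.15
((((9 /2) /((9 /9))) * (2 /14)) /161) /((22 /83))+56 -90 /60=2703293 /49588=54.52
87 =87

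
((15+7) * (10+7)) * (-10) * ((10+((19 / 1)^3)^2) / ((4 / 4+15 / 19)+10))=-835770253615 / 56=-14924468814.55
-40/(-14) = 20/7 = 2.86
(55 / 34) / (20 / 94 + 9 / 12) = 1.68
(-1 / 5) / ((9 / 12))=-4 / 15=-0.27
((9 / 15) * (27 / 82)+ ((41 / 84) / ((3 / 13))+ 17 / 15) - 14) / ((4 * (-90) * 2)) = 545221 / 37195200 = 0.01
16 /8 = 2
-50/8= -25/4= -6.25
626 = 626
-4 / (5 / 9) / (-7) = 1.03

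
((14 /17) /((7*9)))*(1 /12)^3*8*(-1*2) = -0.00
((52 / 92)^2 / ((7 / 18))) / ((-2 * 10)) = -1521 / 37030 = -0.04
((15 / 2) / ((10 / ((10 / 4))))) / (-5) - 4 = -35 / 8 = -4.38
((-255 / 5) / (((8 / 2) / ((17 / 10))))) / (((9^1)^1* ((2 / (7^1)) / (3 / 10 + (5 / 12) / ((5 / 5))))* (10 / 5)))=-86989 / 28800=-3.02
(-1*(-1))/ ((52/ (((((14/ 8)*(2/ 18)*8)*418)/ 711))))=1463/ 83187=0.02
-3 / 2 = -1.50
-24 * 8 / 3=-64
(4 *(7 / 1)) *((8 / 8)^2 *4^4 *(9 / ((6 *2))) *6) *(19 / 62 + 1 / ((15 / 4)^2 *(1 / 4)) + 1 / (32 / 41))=46800656 / 775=60387.94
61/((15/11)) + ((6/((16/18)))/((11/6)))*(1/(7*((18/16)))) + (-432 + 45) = -394778/1155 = -341.80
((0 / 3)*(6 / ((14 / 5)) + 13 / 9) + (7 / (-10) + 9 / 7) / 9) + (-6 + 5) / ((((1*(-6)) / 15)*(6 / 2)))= 283 / 315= 0.90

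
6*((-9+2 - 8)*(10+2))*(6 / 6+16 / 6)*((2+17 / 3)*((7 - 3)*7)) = -850080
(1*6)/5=6/5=1.20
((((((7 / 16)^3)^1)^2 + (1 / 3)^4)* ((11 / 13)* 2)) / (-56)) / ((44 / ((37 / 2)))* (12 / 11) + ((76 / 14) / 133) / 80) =-374740152325 / 1662382535344128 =-0.00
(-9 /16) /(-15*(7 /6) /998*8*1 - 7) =4491 /57008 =0.08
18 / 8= 9 / 4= 2.25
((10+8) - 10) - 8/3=16/3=5.33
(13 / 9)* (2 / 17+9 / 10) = 2249 / 1530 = 1.47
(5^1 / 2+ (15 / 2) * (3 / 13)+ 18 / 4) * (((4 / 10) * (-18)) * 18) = -73548 / 65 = -1131.51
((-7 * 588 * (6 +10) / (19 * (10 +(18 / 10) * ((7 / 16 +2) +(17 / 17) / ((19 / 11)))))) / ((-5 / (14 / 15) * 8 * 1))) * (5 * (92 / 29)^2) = 5202448384 / 19723973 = 263.76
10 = 10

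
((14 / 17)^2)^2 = 38416 / 83521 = 0.46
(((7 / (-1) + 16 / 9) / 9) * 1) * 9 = -47 / 9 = -5.22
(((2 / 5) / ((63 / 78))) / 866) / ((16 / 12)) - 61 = -1848897 / 30310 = -61.00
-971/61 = -15.92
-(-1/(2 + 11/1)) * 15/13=15/169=0.09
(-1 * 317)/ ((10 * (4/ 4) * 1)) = -317/ 10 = -31.70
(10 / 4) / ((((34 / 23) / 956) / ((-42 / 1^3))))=-1154370 / 17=-67904.12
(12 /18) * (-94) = -188 /3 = -62.67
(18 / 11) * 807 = 14526 / 11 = 1320.55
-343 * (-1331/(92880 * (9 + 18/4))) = 456533/1253880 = 0.36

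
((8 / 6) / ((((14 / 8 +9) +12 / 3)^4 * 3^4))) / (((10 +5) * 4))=256 / 44167780845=0.00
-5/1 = -5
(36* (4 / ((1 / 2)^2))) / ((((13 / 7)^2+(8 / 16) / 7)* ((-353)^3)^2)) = 18816 / 222508226743830835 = 0.00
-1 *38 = -38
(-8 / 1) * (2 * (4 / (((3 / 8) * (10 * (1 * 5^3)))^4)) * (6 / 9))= -32768 / 37078857421875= -0.00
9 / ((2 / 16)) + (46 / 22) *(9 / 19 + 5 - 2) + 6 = 1620 / 19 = 85.26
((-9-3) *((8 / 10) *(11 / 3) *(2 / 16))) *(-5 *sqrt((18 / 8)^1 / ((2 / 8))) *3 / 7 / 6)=33 / 7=4.71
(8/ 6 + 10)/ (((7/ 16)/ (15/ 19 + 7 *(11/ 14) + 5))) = 38896/ 133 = 292.45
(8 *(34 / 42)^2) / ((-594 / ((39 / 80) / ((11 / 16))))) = -15028 / 2401245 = -0.01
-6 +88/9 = 3.78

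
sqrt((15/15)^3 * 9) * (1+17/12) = 29/4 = 7.25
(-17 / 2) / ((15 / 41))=-697 / 30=-23.23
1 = 1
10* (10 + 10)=200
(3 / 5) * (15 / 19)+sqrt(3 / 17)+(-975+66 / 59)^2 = sqrt(51) / 17+62729228268 / 66139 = 948445.79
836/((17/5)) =4180/17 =245.88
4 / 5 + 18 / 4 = 53 / 10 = 5.30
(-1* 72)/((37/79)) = -5688/37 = -153.73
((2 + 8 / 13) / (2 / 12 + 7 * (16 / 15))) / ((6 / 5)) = 0.29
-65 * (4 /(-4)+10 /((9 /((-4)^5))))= 666185 /9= 74020.56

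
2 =2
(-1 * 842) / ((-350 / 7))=421 / 25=16.84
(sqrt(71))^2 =71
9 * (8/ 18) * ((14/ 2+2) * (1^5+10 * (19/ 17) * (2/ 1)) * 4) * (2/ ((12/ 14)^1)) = 133392/ 17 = 7846.59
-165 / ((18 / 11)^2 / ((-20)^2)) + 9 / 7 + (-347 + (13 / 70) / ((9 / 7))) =-47238127 / 1890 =-24993.72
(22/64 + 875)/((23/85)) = 2380935/736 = 3234.97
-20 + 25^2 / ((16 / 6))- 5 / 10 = 1711 / 8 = 213.88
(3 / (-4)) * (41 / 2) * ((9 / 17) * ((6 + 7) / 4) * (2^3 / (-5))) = 14391 / 340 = 42.33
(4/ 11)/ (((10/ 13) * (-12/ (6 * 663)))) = -8619/ 55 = -156.71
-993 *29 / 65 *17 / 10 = -489549 / 650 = -753.15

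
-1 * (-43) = 43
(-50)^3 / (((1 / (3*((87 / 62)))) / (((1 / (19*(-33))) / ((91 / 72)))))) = 391500000 / 589589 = 664.02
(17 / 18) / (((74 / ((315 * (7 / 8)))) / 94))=330.67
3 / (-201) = -1 / 67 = -0.01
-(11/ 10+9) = -101/ 10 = -10.10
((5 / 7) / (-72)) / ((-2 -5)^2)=-5 / 24696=-0.00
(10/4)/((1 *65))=1/26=0.04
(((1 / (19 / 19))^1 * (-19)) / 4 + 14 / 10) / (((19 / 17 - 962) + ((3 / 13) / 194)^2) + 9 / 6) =1811147819 / 518681568225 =0.00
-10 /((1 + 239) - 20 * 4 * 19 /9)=-9 /64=-0.14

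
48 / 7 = 6.86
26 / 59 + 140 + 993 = 66873 / 59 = 1133.44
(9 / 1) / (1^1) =9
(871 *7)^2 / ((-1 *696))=-37173409 / 696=-53410.07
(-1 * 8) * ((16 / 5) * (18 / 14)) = -1152 / 35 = -32.91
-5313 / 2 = -2656.50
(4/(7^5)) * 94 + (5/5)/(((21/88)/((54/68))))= 3.35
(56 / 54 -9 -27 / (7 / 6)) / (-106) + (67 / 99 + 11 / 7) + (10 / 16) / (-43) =95788501 / 37904328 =2.53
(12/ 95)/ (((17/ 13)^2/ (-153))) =-18252/ 1615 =-11.30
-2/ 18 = -1/ 9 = -0.11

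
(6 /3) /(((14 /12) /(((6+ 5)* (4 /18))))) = 88 /21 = 4.19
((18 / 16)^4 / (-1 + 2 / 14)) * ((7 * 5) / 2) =-535815 / 16384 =-32.70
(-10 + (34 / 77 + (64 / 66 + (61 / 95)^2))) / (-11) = 17046049 / 22932525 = 0.74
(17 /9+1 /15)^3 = 681472 /91125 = 7.48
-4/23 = -0.17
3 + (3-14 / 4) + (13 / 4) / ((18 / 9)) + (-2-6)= -31 / 8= -3.88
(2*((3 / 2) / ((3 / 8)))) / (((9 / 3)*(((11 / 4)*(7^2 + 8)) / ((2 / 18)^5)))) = 32 / 111071169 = 0.00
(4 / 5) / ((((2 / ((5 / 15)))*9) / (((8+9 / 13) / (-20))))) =-0.01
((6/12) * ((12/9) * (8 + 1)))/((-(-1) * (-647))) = -6/647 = -0.01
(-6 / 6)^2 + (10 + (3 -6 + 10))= 18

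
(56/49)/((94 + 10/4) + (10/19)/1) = 304/25809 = 0.01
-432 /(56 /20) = -1080 /7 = -154.29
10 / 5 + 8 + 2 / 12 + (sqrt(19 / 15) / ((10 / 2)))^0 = 67 / 6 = 11.17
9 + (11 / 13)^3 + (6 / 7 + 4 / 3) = 544246 / 46137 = 11.80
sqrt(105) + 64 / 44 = 16 / 11 + sqrt(105) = 11.70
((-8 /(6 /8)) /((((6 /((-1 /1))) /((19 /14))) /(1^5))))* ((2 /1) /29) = 304 /1827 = 0.17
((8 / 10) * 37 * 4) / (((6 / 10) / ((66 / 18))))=6512 / 9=723.56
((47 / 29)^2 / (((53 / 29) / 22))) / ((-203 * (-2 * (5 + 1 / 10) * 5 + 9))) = 24299 / 6552231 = 0.00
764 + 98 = 862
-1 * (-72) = 72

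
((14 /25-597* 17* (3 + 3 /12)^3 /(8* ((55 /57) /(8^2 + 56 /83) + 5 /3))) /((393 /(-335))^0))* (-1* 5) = 15505243993 /119744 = 129486.60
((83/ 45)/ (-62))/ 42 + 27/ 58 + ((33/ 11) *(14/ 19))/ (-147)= 29040017/ 64566180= 0.45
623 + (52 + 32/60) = 10133/15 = 675.53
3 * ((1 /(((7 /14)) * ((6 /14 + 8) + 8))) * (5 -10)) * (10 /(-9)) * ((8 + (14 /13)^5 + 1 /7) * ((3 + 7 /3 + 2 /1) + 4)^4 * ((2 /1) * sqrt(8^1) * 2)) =5330049687933440 * sqrt(2) /2075156577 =3632414.36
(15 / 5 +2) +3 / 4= 23 / 4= 5.75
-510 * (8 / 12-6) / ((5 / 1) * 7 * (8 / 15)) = 1020 / 7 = 145.71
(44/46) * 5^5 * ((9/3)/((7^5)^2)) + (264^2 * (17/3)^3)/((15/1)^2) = 247183993743818494/4385428240725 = 56364.85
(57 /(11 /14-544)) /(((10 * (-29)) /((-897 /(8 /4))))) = -3059 /18850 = -0.16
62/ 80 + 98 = 3951/ 40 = 98.78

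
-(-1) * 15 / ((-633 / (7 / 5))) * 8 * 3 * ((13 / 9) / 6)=-364 / 1899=-0.19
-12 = -12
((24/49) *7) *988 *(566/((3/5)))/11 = 22368320/77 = 290497.66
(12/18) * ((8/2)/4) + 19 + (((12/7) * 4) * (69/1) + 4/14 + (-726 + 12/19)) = -92677/399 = -232.27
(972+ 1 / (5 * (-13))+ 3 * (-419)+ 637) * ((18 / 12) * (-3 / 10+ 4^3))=3363213 / 100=33632.13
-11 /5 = -2.20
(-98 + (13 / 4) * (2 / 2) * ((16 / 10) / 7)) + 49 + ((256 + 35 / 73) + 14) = 567778 / 2555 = 222.22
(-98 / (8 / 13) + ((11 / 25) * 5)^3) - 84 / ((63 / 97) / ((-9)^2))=-5312301 / 500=-10624.60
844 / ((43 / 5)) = 4220 / 43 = 98.14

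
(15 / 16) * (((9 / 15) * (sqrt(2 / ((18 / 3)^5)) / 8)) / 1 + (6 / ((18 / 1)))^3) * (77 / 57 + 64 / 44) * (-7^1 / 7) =-8795 / 90288 - 1759 * sqrt(3) / 963072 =-0.10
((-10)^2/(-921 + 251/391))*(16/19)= -31280/341867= -0.09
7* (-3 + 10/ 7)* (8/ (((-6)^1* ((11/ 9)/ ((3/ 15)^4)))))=0.02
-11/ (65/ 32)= -352/ 65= -5.42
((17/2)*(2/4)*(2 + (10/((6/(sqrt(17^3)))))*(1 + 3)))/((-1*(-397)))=17/794 + 1445*sqrt(17)/1191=5.02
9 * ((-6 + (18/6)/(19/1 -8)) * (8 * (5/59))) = -22680/649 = -34.95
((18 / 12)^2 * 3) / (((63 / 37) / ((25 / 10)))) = 555 / 56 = 9.91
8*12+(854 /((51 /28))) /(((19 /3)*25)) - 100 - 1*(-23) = 177337 /8075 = 21.96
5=5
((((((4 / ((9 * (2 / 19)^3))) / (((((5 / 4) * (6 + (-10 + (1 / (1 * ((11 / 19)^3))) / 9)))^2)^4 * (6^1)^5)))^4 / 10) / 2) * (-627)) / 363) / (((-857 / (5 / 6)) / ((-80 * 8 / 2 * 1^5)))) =-15835640401524353030033022599737689320467637653370145197961486695865251456244945941635546046174003369154564793651523322831207875514384987249967104 / 16960621472183751120202253985550564793696797349778713085939988110420581626204959848199148990954577310837225790724436254787203319650044663378287786845383234322071075439453125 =-0.00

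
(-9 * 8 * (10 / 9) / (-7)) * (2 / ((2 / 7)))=80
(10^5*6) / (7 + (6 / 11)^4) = 8784600000 / 103783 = 84643.92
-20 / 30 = -2 / 3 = -0.67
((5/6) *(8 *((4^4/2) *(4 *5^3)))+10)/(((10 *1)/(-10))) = -1280030/3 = -426676.67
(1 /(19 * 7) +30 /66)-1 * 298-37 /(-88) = -316133 /1064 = -297.12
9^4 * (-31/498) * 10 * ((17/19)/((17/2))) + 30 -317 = -1130569/1577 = -716.91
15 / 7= 2.14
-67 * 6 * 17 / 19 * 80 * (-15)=8200800 / 19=431621.05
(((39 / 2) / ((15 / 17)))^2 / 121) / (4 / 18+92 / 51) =7472673 / 3751000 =1.99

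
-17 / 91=-0.19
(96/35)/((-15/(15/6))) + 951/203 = 613/145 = 4.23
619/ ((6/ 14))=4333/ 3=1444.33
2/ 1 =2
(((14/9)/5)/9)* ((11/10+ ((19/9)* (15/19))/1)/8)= 581/48600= 0.01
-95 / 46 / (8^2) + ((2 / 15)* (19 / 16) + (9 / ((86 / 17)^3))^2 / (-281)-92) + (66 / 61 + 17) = -353089782242737432967 / 4784934014451661440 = -73.79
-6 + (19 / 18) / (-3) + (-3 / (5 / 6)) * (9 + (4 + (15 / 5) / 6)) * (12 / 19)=-190049 / 5130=-37.05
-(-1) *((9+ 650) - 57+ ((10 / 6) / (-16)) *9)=601.06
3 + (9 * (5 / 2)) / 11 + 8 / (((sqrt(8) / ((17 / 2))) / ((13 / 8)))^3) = 111 / 22 + 10793861 * sqrt(2) / 16384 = 936.74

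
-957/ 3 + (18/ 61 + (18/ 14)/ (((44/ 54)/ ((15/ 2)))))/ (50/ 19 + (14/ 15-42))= -319.32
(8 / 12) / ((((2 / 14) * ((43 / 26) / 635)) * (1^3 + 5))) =115570 / 387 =298.63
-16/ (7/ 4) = -64/ 7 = -9.14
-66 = -66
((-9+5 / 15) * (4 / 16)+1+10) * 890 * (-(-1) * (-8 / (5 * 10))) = -18868 / 15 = -1257.87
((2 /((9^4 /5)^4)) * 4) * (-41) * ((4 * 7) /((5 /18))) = -2296000 /205891132094649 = -0.00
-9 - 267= -276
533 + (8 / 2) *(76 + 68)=1109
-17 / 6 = -2.83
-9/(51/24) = -72/17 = -4.24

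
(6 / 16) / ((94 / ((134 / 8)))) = 201 / 3008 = 0.07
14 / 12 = 7 / 6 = 1.17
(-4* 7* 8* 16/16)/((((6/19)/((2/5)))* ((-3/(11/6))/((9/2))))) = 11704/15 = 780.27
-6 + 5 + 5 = 4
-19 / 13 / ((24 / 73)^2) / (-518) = 101251 / 3878784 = 0.03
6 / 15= 2 / 5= 0.40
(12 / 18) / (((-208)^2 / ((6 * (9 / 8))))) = 9 / 86528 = 0.00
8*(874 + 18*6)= 7856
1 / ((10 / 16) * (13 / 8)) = 64 / 65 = 0.98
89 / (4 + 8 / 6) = 267 / 16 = 16.69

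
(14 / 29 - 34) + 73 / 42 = -38707 / 1218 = -31.78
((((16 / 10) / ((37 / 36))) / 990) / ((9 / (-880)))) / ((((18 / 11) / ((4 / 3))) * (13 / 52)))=-22528 / 44955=-0.50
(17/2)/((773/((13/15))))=221/23190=0.01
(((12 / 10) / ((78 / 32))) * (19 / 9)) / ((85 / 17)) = 608 / 2925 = 0.21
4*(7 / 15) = 28 / 15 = 1.87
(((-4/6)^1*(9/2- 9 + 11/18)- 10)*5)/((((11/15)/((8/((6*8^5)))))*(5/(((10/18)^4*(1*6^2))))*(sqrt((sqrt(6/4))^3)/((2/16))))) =-78125*2^(3/4)*3^(1/4)/1330255872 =-0.00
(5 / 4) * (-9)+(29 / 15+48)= 2321 / 60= 38.68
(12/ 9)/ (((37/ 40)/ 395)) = 63200/ 111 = 569.37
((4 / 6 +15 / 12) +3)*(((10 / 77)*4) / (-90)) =-0.03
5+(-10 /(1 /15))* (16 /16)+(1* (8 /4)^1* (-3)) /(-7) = -1009 /7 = -144.14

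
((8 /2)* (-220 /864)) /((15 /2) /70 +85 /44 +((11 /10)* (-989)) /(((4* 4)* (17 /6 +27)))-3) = 30322600 /96463683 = 0.31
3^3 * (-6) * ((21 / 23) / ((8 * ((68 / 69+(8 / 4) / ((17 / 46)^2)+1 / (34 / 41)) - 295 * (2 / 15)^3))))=-331822575 / 289586314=-1.15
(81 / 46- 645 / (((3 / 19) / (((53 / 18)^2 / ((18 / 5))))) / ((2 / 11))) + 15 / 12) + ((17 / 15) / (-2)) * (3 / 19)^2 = -1188941888867 / 665817570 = -1785.69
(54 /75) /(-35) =-18 /875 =-0.02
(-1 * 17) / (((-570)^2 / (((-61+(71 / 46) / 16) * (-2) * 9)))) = -30481 / 531392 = -0.06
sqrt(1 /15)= sqrt(15) /15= 0.26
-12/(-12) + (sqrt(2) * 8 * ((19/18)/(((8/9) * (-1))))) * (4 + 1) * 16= 1 - 760 * sqrt(2)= -1073.80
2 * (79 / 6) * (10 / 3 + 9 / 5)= 6083 / 45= 135.18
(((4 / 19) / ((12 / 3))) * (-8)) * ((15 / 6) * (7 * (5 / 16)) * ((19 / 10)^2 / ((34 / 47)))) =-6251 / 544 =-11.49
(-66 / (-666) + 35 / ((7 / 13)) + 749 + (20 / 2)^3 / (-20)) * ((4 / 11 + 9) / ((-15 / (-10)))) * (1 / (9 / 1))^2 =17471890 / 296703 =58.89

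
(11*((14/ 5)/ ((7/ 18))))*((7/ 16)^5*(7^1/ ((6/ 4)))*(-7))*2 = -27176919/ 327680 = -82.94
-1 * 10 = -10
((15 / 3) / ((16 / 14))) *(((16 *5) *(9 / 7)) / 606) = 75 / 101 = 0.74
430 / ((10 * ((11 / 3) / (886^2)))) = 101264484 / 11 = 9205862.18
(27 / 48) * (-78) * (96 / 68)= -1053 / 17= -61.94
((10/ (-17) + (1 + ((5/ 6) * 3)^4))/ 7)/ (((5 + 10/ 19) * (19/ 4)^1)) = 3579/ 16660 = 0.21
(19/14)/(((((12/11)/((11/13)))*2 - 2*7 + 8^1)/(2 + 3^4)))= -190817/5796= -32.92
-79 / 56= -1.41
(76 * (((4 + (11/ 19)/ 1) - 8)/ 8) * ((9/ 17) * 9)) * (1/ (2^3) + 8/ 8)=-47385/ 272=-174.21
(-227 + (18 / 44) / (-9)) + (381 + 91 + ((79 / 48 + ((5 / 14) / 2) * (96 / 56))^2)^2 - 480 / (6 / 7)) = -101164329326023477 / 336621580517376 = -300.53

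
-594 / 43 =-13.81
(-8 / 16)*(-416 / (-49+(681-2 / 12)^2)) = 576 / 1283497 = 0.00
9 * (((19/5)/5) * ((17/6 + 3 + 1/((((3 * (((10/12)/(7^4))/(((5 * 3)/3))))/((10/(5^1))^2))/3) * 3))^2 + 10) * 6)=15150794311.86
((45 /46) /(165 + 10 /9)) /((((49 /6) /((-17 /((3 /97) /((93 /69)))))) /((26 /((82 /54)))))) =-223594506 /24443503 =-9.15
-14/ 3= -4.67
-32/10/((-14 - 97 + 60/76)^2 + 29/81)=-0.00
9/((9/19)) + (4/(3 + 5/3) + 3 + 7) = 29.86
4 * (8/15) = 32/15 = 2.13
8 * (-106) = -848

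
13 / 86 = 0.15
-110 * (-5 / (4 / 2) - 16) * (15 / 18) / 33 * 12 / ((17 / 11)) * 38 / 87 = 773300 / 4437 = 174.28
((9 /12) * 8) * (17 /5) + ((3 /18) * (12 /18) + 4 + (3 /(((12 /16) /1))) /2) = 1193 /45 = 26.51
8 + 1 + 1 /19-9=1 /19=0.05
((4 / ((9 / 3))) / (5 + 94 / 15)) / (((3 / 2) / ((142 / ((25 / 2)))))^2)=6.79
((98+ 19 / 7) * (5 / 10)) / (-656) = -705 / 9184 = -0.08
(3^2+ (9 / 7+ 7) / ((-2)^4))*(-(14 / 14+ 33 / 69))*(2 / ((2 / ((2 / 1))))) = -28.14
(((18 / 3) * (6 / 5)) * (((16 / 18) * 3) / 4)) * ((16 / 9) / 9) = 128 / 135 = 0.95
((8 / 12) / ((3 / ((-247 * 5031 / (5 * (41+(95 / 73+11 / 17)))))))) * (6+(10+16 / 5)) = -32898929856 / 1332475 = -24690.09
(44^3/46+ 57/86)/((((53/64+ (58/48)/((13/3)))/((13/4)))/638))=3160670818448/910869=3469951.02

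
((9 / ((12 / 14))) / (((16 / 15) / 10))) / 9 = 10.94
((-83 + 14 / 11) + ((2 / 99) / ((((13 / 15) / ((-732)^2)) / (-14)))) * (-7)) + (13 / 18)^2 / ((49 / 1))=2778683477195 / 2270268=1223945.14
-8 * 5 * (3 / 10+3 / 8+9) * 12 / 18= -258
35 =35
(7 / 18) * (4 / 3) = 14 / 27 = 0.52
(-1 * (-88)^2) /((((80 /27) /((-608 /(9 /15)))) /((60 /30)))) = 5296896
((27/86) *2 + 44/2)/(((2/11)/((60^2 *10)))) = 192654000/43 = 4480325.58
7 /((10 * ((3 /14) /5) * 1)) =49 /3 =16.33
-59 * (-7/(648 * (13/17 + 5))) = 1003/9072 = 0.11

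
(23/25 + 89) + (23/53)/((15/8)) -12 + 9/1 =87.15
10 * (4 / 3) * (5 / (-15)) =-40 / 9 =-4.44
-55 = -55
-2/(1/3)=-6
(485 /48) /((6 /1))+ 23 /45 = 3161 /1440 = 2.20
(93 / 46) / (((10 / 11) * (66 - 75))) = -341 / 1380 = -0.25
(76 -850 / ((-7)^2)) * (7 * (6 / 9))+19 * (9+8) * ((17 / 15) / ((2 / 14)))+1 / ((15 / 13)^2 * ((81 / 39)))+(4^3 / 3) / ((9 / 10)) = 121631974 / 42525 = 2860.25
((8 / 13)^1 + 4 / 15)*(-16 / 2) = -1376 / 195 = -7.06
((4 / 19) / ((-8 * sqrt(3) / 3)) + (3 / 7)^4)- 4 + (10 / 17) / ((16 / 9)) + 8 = 1425205 / 326536- sqrt(3) / 38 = 4.32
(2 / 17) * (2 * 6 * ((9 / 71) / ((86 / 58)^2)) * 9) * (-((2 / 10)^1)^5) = -1634904 / 6974196875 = -0.00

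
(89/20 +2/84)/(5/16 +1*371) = 7516/623805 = 0.01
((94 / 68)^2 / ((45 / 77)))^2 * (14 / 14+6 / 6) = 28931628649 / 1353040200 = 21.38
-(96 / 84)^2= -64 / 49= -1.31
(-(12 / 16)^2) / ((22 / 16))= -9 / 22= -0.41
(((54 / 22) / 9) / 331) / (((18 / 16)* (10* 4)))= 1 / 54615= 0.00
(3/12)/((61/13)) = 13/244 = 0.05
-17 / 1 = -17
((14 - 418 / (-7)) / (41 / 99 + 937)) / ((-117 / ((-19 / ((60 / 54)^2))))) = 2183841 / 211129100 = 0.01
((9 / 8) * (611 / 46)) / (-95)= -5499 / 34960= -0.16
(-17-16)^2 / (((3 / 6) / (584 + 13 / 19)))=24195402 / 19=1273442.21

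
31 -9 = 22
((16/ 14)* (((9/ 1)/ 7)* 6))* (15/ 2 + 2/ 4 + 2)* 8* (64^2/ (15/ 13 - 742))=-1840250880/ 471919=-3899.51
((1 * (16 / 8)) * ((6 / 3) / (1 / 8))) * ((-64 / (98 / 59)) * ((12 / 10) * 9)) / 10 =-1631232 / 1225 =-1331.62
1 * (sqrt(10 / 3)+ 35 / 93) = 35 / 93+ sqrt(30) / 3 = 2.20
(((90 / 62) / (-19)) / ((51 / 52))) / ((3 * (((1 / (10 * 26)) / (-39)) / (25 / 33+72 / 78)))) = 48739600 / 110143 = 442.51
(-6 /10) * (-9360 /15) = 1872 /5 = 374.40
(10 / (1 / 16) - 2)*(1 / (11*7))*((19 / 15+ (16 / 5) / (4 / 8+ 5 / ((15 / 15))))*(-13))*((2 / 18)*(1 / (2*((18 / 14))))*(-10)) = 626470 / 29403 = 21.31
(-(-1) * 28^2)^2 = 614656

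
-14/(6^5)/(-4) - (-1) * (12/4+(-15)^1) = -186617/15552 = -12.00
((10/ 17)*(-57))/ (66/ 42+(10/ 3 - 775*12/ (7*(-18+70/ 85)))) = -436905/ 1071799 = -0.41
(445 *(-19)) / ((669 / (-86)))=727130 / 669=1086.89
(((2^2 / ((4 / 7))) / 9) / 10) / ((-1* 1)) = -7 / 90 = -0.08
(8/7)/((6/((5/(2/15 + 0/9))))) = 50/7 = 7.14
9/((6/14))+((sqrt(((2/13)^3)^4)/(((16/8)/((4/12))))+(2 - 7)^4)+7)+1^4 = 9470199290/14480427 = 654.00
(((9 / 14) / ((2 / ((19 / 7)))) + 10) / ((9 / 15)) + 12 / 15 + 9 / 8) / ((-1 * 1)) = -117869 / 5880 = -20.05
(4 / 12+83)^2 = 62500 / 9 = 6944.44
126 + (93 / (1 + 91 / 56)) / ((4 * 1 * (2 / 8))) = 1130 / 7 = 161.43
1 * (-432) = -432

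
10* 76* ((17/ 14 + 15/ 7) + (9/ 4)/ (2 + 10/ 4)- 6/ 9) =2424.76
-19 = -19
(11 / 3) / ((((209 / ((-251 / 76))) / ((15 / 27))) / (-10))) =6275 / 19494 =0.32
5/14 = 0.36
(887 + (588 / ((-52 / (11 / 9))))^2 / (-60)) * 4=80657099 / 22815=3535.27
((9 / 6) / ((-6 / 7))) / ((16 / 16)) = -7 / 4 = -1.75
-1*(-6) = 6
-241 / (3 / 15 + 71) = -3.38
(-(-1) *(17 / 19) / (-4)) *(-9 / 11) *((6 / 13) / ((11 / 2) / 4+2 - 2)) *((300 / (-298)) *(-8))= 2203200 / 4453163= 0.49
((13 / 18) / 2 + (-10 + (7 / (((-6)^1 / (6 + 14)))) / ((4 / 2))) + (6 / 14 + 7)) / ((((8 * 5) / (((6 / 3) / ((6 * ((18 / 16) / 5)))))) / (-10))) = 17485 / 3402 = 5.14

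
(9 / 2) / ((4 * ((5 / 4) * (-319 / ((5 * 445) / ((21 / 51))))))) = -68085 / 4466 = -15.25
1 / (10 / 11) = 11 / 10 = 1.10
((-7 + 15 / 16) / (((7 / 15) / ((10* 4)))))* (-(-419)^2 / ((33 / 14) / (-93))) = -39593394525 / 11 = -3599399502.27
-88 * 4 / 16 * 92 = -2024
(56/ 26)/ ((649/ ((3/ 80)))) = 21/ 168740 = 0.00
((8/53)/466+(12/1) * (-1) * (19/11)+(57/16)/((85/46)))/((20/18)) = -15628266999/923705200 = -16.92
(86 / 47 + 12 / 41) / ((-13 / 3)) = -12270 / 25051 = -0.49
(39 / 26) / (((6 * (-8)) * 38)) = -1 / 1216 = -0.00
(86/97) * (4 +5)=7.98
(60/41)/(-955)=-12/7831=-0.00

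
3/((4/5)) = 15/4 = 3.75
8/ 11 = 0.73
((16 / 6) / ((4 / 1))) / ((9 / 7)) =0.52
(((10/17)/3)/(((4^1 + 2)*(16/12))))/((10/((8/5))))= 1/255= 0.00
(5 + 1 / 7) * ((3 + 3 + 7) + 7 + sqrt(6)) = 36 * sqrt(6) / 7 + 720 / 7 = 115.45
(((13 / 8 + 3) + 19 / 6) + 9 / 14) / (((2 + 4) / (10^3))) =177125 / 126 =1405.75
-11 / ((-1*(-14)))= -11 / 14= -0.79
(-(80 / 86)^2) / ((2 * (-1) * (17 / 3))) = 2400 / 31433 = 0.08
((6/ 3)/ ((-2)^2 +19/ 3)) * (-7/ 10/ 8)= -0.02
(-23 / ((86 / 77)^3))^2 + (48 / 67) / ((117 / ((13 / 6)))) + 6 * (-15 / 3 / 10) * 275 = -552.46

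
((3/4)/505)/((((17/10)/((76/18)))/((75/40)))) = 95/13736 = 0.01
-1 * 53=-53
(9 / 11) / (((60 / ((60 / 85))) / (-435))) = -783 / 187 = -4.19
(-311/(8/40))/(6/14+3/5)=-54425/36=-1511.81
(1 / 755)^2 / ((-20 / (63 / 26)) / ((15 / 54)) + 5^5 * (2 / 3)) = 21 / 24582898150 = 0.00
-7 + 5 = -2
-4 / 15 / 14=-2 / 105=-0.02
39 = 39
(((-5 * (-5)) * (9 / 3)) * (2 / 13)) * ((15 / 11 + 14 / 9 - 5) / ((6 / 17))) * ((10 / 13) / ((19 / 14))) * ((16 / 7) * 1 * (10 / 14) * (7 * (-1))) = 140080000 / 317889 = 440.66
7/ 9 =0.78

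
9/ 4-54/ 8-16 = -20.50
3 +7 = 10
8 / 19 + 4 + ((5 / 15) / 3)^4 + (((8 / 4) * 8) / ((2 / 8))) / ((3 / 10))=27145063 / 124659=217.75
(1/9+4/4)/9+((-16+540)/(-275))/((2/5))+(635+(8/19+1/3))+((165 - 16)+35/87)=1915937768/2454705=780.52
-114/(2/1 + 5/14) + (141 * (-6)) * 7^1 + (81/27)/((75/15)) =-328337/55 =-5969.76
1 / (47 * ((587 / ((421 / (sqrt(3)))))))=421 * sqrt(3) / 82767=0.01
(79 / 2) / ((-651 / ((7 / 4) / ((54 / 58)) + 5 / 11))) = -219067 / 1546776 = -0.14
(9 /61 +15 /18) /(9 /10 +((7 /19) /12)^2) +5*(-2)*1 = -127293650 /14284553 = -8.91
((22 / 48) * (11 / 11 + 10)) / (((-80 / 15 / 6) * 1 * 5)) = -363 / 320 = -1.13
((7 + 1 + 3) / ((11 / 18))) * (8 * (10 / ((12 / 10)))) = 1200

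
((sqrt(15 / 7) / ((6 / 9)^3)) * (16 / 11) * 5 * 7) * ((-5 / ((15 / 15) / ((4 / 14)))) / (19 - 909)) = 270 * sqrt(105) / 6853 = 0.40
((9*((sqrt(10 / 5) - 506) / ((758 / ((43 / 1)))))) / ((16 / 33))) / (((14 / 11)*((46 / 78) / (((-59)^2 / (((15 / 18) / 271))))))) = -170556961786497 / 212240 + 15505178344227*sqrt(2) / 9763040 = -801358245.86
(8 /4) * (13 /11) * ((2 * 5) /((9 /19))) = 4940 /99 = 49.90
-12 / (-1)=12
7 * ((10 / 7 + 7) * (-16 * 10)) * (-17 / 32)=5015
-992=-992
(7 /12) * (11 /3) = 77 /36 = 2.14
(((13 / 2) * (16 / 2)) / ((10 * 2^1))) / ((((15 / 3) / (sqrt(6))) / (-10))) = -26 * sqrt(6) / 5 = -12.74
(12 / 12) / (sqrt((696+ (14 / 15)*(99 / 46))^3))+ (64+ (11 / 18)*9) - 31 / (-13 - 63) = 115*sqrt(113965) / 715937049+ 5313 / 76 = 69.91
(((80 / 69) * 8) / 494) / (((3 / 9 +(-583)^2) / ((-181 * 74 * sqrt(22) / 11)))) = -1071520 * sqrt(22) / 15930018247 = -0.00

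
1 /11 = 0.09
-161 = -161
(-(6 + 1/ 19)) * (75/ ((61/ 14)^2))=-1690500/ 70699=-23.91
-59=-59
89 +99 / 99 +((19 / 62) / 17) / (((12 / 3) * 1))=90.00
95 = 95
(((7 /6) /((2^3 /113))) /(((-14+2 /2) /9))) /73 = -2373 /15184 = -0.16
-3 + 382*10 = 3817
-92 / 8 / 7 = -23 / 14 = -1.64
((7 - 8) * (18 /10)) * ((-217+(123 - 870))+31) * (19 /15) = 53181 /25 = 2127.24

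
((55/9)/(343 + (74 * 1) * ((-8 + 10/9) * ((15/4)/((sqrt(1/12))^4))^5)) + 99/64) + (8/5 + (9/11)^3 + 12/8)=466091274744273889057901/89726399749728989184960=5.19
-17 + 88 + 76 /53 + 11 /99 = 34604 /477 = 72.55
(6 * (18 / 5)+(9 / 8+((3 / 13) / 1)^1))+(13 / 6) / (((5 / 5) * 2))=37501 / 1560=24.04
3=3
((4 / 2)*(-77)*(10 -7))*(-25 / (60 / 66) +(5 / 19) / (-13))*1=3140445 / 247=12714.35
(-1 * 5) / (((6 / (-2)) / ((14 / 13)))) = 70 / 39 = 1.79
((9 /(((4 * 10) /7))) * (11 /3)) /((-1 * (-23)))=231 /920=0.25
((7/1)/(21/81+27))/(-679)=-27/71392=-0.00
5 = 5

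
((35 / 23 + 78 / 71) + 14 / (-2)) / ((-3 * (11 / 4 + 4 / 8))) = 9536 / 21229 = 0.45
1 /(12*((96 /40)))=5 /144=0.03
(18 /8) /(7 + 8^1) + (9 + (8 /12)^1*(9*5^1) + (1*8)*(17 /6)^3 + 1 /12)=59723 /270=221.20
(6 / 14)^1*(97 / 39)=97 / 91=1.07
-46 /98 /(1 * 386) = -23 /18914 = -0.00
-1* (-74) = 74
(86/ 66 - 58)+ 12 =-44.70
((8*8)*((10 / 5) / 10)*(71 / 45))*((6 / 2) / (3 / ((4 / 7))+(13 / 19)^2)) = 6561536 / 619275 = 10.60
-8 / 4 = -2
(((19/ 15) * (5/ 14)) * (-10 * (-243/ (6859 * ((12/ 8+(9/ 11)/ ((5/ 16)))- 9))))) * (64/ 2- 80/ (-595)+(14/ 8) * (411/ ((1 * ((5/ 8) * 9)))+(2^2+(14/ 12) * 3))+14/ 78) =-838177065/ 147317716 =-5.69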